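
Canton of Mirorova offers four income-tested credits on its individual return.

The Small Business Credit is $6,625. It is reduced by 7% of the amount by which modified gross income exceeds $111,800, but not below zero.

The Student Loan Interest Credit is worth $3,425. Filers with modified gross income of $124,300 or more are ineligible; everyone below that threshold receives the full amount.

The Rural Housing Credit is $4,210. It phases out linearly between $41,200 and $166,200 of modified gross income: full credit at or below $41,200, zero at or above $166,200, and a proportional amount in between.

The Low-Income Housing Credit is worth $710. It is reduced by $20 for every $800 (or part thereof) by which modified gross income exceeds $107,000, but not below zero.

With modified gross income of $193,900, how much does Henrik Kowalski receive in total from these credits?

$878

Small Business Credit: 7% of the $82,100 excess over $111,800 is $5,747; credit = $6,625 − $5,747 = $878.
Student Loan Interest Credit: $193,900 meets or exceeds the $124,300 cutoff, so the credit is $0.
Rural Housing Credit: $193,900 is at or above $166,200, so the credit is $0.
Low-Income Housing Credit: income exceeds $107,000 by $86,900 → 109 increments × $20 = $2,180 ≥ base, so the credit is $0.
Total: $878 + $0 + $0 + $0 = $878.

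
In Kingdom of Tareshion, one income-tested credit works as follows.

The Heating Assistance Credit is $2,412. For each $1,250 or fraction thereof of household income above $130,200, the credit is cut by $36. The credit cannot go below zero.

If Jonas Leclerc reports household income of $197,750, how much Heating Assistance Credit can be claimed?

Heating Assistance Credit: income exceeds $130,200 by $67,550, which is 55 full-or-partial $1,250 increments; reduction = 55 × $36 = $1,980, leaving $432.

$432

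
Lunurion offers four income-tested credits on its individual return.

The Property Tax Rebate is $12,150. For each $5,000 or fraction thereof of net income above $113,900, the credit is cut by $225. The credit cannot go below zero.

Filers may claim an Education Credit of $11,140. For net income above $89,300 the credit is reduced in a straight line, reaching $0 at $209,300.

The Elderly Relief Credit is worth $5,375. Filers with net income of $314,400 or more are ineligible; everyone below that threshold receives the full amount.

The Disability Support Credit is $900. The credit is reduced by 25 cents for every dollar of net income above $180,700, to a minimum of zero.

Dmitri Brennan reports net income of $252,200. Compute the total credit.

Property Tax Rebate: income exceeds $113,900 by $138,300, which is 28 full-or-partial $5,000 increments; reduction = 28 × $225 = $6,300, leaving $5,850.
Education Credit: $252,200 is at or above $209,300, so the credit is $0.
Elderly Relief Credit: $252,200 is below the $314,400 cutoff, so the full $5,375 applies.
Disability Support Credit: 25% of the $71,500 excess over $180,700 is $17,875 ≥ base, so the credit is $0.
Total: $5,850 + $0 + $5,375 + $0 = $11,225.

$11,225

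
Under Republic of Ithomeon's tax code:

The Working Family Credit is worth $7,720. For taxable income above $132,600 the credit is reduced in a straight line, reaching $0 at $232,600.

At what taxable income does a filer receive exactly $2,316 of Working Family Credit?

$202,600

$2,316 is 2,316/7,720 of the full $7,720, so 5,404/7,720 of the $100,000 range has been used: income = $132,600 + $100,000 × 5,404/7,720 = $202,600.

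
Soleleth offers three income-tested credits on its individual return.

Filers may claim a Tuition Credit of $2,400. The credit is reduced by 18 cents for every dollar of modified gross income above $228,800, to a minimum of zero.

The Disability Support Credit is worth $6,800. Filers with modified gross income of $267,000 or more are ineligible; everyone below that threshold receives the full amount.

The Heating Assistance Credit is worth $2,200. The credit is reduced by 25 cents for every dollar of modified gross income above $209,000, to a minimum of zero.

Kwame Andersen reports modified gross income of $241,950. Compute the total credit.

Tuition Credit: 18% of the $13,150 excess over $228,800 is $2,367; credit = $2,400 − $2,367 = $33.
Disability Support Credit: $241,950 is below the $267,000 cutoff, so the full $6,800 applies.
Heating Assistance Credit: 25% of the $32,950 excess over $209,000 is $8,237.50 ≥ base, so the credit is $0.
Total: $33 + $6,800 + $0 = $6,833.

$6,833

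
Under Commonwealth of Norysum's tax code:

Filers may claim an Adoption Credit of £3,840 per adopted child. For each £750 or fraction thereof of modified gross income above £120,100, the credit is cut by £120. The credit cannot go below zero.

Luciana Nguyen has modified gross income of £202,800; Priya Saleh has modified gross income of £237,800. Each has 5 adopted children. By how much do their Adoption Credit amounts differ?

Luciana (£202,800): Adoption Credit: base = 5 × £3,840 = £19,200. income exceeds £120,100 by £82,700, which is 111 full-or-partial £750 increments; reduction = 111 × £120 = £13,320, leaving £5,880.
Priya (£237,800): Adoption Credit: base = 5 × £3,840 = £19,200. income exceeds £120,100 by £117,700, which is 157 full-or-partial £750 increments; reduction = 157 × £120 = £18,840, leaving £360.
Difference: |£5,880 − £360| = £5,520.

£5,520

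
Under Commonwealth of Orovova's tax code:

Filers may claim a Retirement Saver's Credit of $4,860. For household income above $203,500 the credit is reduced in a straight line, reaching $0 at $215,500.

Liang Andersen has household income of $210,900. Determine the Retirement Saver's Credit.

Retirement Saver's Credit: $210,900 is $7,400 into a $12,000 phase-out range, leaving 4,600/12,000 of the credit: $4,860 × 4,600/12,000 = $1,863.

$1,863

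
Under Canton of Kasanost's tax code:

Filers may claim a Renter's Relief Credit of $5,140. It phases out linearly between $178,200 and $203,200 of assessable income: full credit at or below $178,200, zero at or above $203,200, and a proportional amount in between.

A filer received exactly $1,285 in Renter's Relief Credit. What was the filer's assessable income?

$196,950

$1,285 is 1,285/5,140 of the full $5,140, so 3,855/5,140 of the $25,000 range has been used: income = $178,200 + $25,000 × 3,855/5,140 = $196,950.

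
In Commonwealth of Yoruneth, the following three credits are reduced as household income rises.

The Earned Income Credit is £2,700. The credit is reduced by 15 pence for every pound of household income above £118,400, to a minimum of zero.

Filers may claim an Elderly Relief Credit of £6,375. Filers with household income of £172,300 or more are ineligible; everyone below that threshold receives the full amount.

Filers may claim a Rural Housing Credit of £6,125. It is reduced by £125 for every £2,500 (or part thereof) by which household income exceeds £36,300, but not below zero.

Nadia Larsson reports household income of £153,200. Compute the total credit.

Earned Income Credit: 15% of the £34,800 excess over £118,400 is £5,220 ≥ base, so the credit is £0.
Elderly Relief Credit: £153,200 is below the £172,300 cutoff, so the full £6,375 applies.
Rural Housing Credit: income exceeds £36,300 by £116,900, which is 47 full-or-partial £2,500 increments; reduction = 47 × £125 = £5,875, leaving £250.
Total: £0 + £6,375 + £250 = £6,625.

£6,625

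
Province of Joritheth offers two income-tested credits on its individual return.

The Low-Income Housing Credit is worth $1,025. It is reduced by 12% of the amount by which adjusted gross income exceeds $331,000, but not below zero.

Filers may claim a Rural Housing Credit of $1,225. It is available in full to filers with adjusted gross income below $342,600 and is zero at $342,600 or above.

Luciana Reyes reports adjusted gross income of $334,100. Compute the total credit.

$1,878

Low-Income Housing Credit: 12% of the $3,100 excess over $331,000 is $372; credit = $1,025 − $372 = $653.
Rural Housing Credit: $334,100 is below the $342,600 cutoff, so the full $1,225 applies.
Total: $653 + $1,225 = $1,878.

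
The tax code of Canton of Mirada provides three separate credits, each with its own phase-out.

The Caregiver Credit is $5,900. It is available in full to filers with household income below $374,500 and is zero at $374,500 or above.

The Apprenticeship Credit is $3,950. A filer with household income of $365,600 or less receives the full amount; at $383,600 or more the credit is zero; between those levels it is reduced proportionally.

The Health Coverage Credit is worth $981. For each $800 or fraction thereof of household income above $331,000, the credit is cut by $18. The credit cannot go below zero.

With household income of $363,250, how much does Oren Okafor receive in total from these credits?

$10,093

Caregiver Credit: $363,250 is below the $374,500 cutoff, so the full $5,900 applies.
Apprenticeship Credit: $363,250 is at or below the $365,600 threshold, so the full $3,950 applies.
Health Coverage Credit: income exceeds $331,000 by $32,250, which is 41 full-or-partial $800 increments; reduction = 41 × $18 = $738, leaving $243.
Total: $5,900 + $3,950 + $243 = $10,093.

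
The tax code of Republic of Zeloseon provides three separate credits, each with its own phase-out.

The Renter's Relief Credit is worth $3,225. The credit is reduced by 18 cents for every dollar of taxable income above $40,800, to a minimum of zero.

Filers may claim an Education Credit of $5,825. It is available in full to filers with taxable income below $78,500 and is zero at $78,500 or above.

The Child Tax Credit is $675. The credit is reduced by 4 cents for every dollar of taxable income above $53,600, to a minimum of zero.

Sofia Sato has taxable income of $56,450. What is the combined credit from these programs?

Renter's Relief Credit: 18% of the $15,650 excess over $40,800 is $2,817; credit = $3,225 − $2,817 = $408.
Education Credit: $56,450 is below the $78,500 cutoff, so the full $5,825 applies.
Child Tax Credit: 4% of the $2,850 excess over $53,600 is $114; credit = $675 − $114 = $561.
Total: $408 + $5,825 + $561 = $6,794.

$6,794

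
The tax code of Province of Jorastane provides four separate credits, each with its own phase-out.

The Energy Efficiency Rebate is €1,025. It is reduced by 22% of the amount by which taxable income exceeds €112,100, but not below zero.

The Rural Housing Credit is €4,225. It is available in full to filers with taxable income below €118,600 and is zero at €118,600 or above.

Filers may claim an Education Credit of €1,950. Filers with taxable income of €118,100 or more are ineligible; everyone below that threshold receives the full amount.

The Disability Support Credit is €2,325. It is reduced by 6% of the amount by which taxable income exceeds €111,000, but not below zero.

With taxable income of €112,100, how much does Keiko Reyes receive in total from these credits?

€9,459

Energy Efficiency Rebate: €112,100 is at or below the €112,100 threshold, so the full €1,025 applies.
Rural Housing Credit: €112,100 is below the €118,600 cutoff, so the full €4,225 applies.
Education Credit: €112,100 is below the €118,100 cutoff, so the full €1,950 applies.
Disability Support Credit: 6% of the €1,100 excess over €111,000 is €66; credit = €2,325 − €66 = €2,259.
Total: €1,025 + €4,225 + €1,950 + €2,259 = €9,459.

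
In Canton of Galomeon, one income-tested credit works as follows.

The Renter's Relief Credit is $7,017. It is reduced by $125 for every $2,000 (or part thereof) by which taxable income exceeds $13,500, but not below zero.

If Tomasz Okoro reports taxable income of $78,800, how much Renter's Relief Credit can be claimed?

Renter's Relief Credit: income exceeds $13,500 by $65,300, which is 33 full-or-partial $2,000 increments; reduction = 33 × $125 = $4,125, leaving $2,892.

$2,892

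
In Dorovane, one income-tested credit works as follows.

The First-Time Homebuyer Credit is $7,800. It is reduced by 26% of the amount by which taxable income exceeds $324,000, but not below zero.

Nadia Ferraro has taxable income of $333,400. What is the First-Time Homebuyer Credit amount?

$5,356

First-Time Homebuyer Credit: 26% of the $9,400 excess over $324,000 is $2,444; credit = $7,800 − $2,444 = $5,356.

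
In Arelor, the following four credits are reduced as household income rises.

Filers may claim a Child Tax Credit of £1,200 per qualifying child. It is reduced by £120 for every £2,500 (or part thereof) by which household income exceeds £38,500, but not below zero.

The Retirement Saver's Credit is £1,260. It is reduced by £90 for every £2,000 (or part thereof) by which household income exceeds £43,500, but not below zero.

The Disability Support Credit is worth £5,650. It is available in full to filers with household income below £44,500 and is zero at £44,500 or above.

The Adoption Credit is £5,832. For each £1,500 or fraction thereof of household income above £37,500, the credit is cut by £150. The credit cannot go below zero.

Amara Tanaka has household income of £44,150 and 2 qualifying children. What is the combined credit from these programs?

Child Tax Credit: base = 2 × £1,200 = £2,400. income exceeds £38,500 by £5,650, which is 3 full-or-partial £2,500 increments; reduction = 3 × £120 = £360, leaving £2,040.
Retirement Saver's Credit: income exceeds £43,500 by £650, which is 1 full-or-partial £2,000 increment; reduction = 1 × £90 = £90, leaving £1,170.
Disability Support Credit: £44,150 is below the £44,500 cutoff, so the full £5,650 applies.
Adoption Credit: income exceeds £37,500 by £6,650, which is 5 full-or-partial £1,500 increments; reduction = 5 × £150 = £750, leaving £5,082.
Total: £2,040 + £1,170 + £5,650 + £5,082 = £13,942.

£13,942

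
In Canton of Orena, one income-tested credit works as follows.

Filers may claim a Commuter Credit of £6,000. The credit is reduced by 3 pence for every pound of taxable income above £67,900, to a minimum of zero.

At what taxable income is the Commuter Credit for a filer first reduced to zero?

£267,900

The credit falls by 3% of each pound above £67,900, so it reaches zero when the excess is £6,000 / 3% = £200,000: income = £67,900 + £200,000 = £267,900.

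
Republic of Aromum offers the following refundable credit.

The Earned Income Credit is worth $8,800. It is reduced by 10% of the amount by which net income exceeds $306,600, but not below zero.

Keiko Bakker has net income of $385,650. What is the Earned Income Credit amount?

$895

Earned Income Credit: 10% of the $79,050 excess over $306,600 is $7,905; credit = $8,800 − $7,905 = $895.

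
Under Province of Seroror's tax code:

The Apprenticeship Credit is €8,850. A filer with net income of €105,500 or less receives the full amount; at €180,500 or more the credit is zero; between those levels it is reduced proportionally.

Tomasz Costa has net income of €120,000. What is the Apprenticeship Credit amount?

Apprenticeship Credit: €120,000 is €14,500 into a €75,000 phase-out range, leaving 60,500/75,000 of the credit: €8,850 × 60,500/75,000 = €7,139.

€7,139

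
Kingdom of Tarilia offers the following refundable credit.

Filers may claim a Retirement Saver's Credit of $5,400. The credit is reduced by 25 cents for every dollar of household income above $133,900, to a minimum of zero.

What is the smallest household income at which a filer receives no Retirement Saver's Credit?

$155,500

The credit falls by 25% of each dollar above $133,900, so it reaches zero when the excess is $5,400 / 25% = $21,600: income = $133,900 + $21,600 = $155,500.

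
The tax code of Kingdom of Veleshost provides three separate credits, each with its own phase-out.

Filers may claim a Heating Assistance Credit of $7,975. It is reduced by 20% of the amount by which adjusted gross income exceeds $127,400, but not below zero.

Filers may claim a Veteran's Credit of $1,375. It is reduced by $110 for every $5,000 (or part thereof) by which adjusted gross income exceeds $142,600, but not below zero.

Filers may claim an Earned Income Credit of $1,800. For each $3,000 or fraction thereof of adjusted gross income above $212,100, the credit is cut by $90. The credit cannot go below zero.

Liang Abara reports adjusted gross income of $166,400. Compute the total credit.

$2,800

Heating Assistance Credit: 20% of the $39,000 excess over $127,400 is $7,800; credit = $7,975 − $7,800 = $175.
Veteran's Credit: income exceeds $142,600 by $23,800, which is 5 full-or-partial $5,000 increments; reduction = 5 × $110 = $550, leaving $825.
Earned Income Credit: $166,400 is at or below the $212,100 threshold, so the full $1,800 applies.
Total: $175 + $825 + $1,800 = $2,800.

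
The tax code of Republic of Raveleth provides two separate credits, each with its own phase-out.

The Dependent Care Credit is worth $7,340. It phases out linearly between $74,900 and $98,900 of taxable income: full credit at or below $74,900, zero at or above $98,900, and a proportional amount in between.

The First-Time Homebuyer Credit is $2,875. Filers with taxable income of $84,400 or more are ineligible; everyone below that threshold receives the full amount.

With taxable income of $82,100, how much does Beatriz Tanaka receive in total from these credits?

$8,013

Dependent Care Credit: $82,100 is $7,200 into a $24,000 phase-out range, leaving 16,800/24,000 of the credit: $7,340 × 16,800/24,000 = $5,138.
First-Time Homebuyer Credit: $82,100 is below the $84,400 cutoff, so the full $2,875 applies.
Total: $5,138 + $2,875 = $8,013.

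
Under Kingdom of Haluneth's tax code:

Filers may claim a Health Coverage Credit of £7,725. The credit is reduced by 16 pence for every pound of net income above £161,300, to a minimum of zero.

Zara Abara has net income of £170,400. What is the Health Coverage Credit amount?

£6,269

Health Coverage Credit: 16% of the £9,100 excess over £161,300 is £1,456; credit = £7,725 − £1,456 = £6,269.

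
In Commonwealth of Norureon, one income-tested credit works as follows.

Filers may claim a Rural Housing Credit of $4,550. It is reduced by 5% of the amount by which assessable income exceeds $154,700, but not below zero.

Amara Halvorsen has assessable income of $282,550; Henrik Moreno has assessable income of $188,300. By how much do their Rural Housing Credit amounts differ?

Amara ($282,550): Rural Housing Credit: 5% of the $127,850 excess over $154,700 is $6,392.50 ≥ base, so the credit is $0.
Henrik ($188,300): Rural Housing Credit: 5% of the $33,600 excess over $154,700 is $1,680; credit = $4,550 − $1,680 = $2,870.
Difference: |$0 − $2,870| = $2,870.

$2,870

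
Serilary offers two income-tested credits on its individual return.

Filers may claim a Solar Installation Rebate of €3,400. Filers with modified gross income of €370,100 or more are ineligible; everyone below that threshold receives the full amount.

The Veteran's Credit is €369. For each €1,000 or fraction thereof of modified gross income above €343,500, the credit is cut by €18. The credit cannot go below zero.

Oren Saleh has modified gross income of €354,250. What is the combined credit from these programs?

€3,571

Solar Installation Rebate: €354,250 is below the €370,100 cutoff, so the full €3,400 applies.
Veteran's Credit: income exceeds €343,500 by €10,750, which is 11 full-or-partial €1,000 increments; reduction = 11 × €18 = €198, leaving €171.
Total: €3,400 + €171 = €3,571.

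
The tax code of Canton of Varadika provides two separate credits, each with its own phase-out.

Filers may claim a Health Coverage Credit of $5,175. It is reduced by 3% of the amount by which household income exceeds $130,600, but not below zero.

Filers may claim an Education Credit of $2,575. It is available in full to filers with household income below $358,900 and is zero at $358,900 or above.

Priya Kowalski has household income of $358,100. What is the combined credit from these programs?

$2,575

Health Coverage Credit: 3% of the $227,500 excess over $130,600 is $6,825 ≥ base, so the credit is $0.
Education Credit: $358,100 is below the $358,900 cutoff, so the full $2,575 applies.
Total: $0 + $2,575 = $2,575.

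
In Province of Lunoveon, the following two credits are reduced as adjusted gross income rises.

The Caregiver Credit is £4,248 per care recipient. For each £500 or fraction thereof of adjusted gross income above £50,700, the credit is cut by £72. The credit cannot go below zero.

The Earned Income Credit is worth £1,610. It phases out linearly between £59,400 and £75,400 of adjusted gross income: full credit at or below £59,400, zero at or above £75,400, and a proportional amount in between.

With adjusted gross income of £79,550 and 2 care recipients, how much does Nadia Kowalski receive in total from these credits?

£4,320

Caregiver Credit: base = 2 × £4,248 = £8,496. income exceeds £50,700 by £28,850, which is 58 full-or-partial £500 increments; reduction = 58 × £72 = £4,176, leaving £4,320.
Earned Income Credit: £79,550 is at or above £75,400, so the credit is £0.
Total: £4,320 + £0 = £4,320.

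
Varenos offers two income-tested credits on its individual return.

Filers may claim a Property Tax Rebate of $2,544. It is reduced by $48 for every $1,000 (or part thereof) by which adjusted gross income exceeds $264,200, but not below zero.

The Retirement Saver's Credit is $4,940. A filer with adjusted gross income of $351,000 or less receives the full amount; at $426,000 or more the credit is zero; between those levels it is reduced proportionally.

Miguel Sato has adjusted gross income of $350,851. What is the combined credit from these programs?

Property Tax Rebate: income exceeds $264,200 by $86,651 → 87 increments × $48 = $4,176 ≥ base, so the credit is $0.
Retirement Saver's Credit: $350,851 is at or below the $351,000 threshold, so the full $4,940 applies.
Total: $0 + $4,940 = $4,940.

$4,940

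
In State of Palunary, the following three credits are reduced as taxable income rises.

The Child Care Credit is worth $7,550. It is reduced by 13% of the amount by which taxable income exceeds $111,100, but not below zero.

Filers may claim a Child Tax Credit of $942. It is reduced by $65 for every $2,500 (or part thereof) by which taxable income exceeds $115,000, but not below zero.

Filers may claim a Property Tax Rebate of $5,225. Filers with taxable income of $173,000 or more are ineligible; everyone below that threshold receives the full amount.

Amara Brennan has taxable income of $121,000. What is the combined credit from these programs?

$12,235

Child Care Credit: 13% of the $9,900 excess over $111,100 is $1,287; credit = $7,550 − $1,287 = $6,263.
Child Tax Credit: income exceeds $115,000 by $6,000, which is 3 full-or-partial $2,500 increments; reduction = 3 × $65 = $195, leaving $747.
Property Tax Rebate: $121,000 is below the $173,000 cutoff, so the full $5,225 applies.
Total: $6,263 + $747 + $5,225 = $12,235.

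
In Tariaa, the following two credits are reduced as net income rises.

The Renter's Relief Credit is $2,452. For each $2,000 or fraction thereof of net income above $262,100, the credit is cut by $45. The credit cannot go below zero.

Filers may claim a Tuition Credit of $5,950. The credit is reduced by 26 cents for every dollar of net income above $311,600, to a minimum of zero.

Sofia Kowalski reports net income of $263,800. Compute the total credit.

Renter's Relief Credit: income exceeds $262,100 by $1,700, which is 1 full-or-partial $2,000 increment; reduction = 1 × $45 = $45, leaving $2,407.
Tuition Credit: $263,800 is at or below the $311,600 threshold, so the full $5,950 applies.
Total: $2,407 + $5,950 = $8,357.

$8,357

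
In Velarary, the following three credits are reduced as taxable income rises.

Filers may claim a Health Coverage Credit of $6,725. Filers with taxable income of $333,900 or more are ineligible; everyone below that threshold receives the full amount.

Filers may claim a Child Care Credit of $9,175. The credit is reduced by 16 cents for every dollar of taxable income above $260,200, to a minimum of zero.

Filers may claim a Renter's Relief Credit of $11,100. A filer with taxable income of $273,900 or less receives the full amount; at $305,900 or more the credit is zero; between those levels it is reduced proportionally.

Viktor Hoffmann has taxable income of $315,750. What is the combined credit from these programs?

$7,012

Health Coverage Credit: $315,750 is below the $333,900 cutoff, so the full $6,725 applies.
Child Care Credit: 16% of the $55,550 excess over $260,200 is $8,888; credit = $9,175 − $8,888 = $287.
Renter's Relief Credit: $315,750 is at or above $305,900, so the credit is $0.
Total: $6,725 + $287 + $0 = $7,012.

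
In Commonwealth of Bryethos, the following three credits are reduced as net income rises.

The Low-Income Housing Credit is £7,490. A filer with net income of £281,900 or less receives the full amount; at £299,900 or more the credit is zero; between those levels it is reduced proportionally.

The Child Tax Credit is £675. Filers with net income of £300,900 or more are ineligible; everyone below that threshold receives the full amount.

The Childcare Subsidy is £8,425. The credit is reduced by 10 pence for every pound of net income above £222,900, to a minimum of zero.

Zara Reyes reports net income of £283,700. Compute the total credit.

£9,761

Low-Income Housing Credit: £283,700 is £1,800 into a £18,000 phase-out range, leaving 16,200/18,000 of the credit: £7,490 × 16,200/18,000 = £6,741.
Child Tax Credit: £283,700 is below the £300,900 cutoff, so the full £675 applies.
Childcare Subsidy: 10% of the £60,800 excess over £222,900 is £6,080; credit = £8,425 − £6,080 = £2,345.
Total: £6,741 + £675 + £2,345 = £9,761.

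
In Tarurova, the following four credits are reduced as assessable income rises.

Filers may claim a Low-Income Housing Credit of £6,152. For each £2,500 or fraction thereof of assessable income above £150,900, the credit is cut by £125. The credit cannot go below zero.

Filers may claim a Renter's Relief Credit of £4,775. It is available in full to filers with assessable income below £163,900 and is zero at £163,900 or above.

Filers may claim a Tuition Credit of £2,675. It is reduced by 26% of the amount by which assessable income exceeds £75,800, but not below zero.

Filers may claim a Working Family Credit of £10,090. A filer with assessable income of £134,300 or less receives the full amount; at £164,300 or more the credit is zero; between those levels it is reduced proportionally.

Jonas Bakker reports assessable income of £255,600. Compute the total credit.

Low-Income Housing Credit: income exceeds £150,900 by £104,700, which is 42 full-or-partial £2,500 increments; reduction = 42 × £125 = £5,250, leaving £902.
Renter's Relief Credit: £255,600 meets or exceeds the £163,900 cutoff, so the credit is £0.
Tuition Credit: 26% of the £179,800 excess over £75,800 is £46,748 ≥ base, so the credit is £0.
Working Family Credit: £255,600 is at or above £164,300, so the credit is £0.
Total: £902 + £0 + £0 + £0 = £902.

£902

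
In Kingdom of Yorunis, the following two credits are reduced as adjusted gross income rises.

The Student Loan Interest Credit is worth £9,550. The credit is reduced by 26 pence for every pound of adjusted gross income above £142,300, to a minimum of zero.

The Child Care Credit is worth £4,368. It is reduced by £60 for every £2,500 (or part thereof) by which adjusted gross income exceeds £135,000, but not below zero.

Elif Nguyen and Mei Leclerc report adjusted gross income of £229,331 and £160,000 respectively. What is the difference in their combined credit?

£6,628

Elif (£229,331): Student Loan Interest Credit: 26% of the £87,031 excess over £142,300 is £22,628.06 ≥ base, so the credit is £0. Child Care Credit: income exceeds £135,000 by £94,331, which is 38 full-or-partial £2,500 increments; reduction = 38 × £60 = £2,280, leaving £2,088. total £0 + £2,088 = £2,088
Mei (£160,000): Student Loan Interest Credit: 26% of the £17,700 excess over £142,300 is £4,602; credit = £9,550 − £4,602 = £4,948. Child Care Credit: income exceeds £135,000 by £25,000, which is 10 full-or-partial £2,500 increments; reduction = 10 × £60 = £600, leaving £3,768. total £4,948 + £3,768 = £8,716
Difference: |£2,088 − £8,716| = £6,628.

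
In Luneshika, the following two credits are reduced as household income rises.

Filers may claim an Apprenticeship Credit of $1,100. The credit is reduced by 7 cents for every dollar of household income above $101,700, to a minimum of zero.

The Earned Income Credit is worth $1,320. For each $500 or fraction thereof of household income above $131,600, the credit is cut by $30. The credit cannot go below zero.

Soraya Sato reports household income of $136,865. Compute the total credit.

Apprenticeship Credit: 7% of the $35,165 excess over $101,700 is $2,461.55 ≥ base, so the credit is $0.
Earned Income Credit: income exceeds $131,600 by $5,265, which is 11 full-or-partial $500 increments; reduction = 11 × $30 = $330, leaving $990.
Total: $0 + $990 = $990.

$990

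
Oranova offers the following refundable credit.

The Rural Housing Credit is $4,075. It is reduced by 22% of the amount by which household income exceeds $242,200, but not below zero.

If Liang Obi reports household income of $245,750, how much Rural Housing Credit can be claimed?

Rural Housing Credit: 22% of the $3,550 excess over $242,200 is $781; credit = $4,075 − $781 = $3,294.

$3,294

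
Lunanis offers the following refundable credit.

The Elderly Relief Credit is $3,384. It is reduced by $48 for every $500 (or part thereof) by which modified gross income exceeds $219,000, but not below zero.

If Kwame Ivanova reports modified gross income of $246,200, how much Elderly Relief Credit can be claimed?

$744

Elderly Relief Credit: income exceeds $219,000 by $27,200, which is 55 full-or-partial $500 increments; reduction = 55 × $48 = $2,640, leaving $744.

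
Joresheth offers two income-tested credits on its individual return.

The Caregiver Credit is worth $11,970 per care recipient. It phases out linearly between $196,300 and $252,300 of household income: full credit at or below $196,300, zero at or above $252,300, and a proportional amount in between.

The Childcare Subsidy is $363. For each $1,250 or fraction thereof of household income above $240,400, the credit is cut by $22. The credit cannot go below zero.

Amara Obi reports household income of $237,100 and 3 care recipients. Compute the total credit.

$10,110

Caregiver Credit: base = 3 × $11,970 = $35,910. $237,100 is $40,800 into a $56,000 phase-out range, leaving 15,200/56,000 of the credit: $35,910 × 15,200/56,000 = $9,747.
Childcare Subsidy: $237,100 is at or below the $240,400 threshold, so the full $363 applies.
Total: $9,747 + $363 = $10,110.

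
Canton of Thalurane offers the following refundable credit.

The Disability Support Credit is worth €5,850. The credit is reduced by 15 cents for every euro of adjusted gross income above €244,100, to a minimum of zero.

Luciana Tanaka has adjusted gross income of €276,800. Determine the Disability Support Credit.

€945

Disability Support Credit: 15% of the €32,700 excess over €244,100 is €4,905; credit = €5,850 − €4,905 = €945.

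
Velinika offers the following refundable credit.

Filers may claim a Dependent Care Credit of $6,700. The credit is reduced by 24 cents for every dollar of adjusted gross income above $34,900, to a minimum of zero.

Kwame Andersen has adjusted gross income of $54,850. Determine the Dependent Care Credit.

$1,912

Dependent Care Credit: 24% of the $19,950 excess over $34,900 is $4,788; credit = $6,700 − $4,788 = $1,912.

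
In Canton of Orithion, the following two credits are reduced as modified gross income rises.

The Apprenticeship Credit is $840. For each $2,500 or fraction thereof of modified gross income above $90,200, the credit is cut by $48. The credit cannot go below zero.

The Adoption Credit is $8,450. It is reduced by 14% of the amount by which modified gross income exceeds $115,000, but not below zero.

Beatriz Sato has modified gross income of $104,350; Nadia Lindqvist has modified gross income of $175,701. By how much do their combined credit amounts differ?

Beatriz ($104,350): Apprenticeship Credit: income exceeds $90,200 by $14,150, which is 6 full-or-partial $2,500 increments; reduction = 6 × $48 = $288, leaving $552. Adoption Credit: $104,350 is at or below the $115,000 threshold, so the full $8,450 applies. total $552 + $8,450 = $9,002
Nadia ($175,701): Apprenticeship Credit: income exceeds $90,200 by $85,501 → 35 increments × $48 = $1,680 ≥ base, so the credit is $0. Adoption Credit: 14% of the $60,701 excess over $115,000 is $8,498.14 ≥ base, so the credit is $0. total $0 + $0 = $0
Difference: |$9,002 − $0| = $9,002.

$9,002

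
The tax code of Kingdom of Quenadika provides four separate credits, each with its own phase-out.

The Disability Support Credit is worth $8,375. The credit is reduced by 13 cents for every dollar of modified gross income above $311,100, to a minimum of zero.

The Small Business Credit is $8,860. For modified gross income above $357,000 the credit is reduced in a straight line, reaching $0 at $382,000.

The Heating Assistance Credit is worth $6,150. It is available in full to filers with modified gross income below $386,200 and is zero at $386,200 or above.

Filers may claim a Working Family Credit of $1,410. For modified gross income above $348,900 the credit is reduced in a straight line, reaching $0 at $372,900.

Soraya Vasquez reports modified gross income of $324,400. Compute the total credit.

$23,066

Disability Support Credit: 13% of the $13,300 excess over $311,100 is $1,729; credit = $8,375 − $1,729 = $6,646.
Small Business Credit: $324,400 is at or below the $357,000 threshold, so the full $8,860 applies.
Heating Assistance Credit: $324,400 is below the $386,200 cutoff, so the full $6,150 applies.
Working Family Credit: $324,400 is at or below the $348,900 threshold, so the full $1,410 applies.
Total: $6,646 + $8,860 + $6,150 + $1,410 = $23,066.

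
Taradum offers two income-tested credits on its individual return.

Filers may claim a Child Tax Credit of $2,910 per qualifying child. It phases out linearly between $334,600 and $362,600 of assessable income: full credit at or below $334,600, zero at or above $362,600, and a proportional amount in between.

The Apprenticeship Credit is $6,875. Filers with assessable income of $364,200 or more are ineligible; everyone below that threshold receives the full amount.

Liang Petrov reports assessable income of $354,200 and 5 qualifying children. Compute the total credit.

Child Tax Credit: base = 5 × $2,910 = $14,550. $354,200 is $19,600 into a $28,000 phase-out range, leaving 8,400/28,000 of the credit: $14,550 × 8,400/28,000 = $4,365.
Apprenticeship Credit: $354,200 is below the $364,200 cutoff, so the full $6,875 applies.
Total: $4,365 + $6,875 = $11,240.

$11,240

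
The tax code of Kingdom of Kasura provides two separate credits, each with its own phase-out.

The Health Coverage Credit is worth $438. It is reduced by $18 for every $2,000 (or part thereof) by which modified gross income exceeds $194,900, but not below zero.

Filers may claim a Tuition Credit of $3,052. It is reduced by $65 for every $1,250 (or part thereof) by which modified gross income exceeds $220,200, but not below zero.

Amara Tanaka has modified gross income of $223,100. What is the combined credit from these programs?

Health Coverage Credit: income exceeds $194,900 by $28,200, which is 15 full-or-partial $2,000 increments; reduction = 15 × $18 = $270, leaving $168.
Tuition Credit: income exceeds $220,200 by $2,900, which is 3 full-or-partial $1,250 increments; reduction = 3 × $65 = $195, leaving $2,857.
Total: $168 + $2,857 = $3,025.

$3,025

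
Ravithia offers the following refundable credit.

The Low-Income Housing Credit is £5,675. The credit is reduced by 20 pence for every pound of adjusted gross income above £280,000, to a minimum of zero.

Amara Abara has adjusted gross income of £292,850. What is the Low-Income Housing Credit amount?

Low-Income Housing Credit: 20% of the £12,850 excess over £280,000 is £2,570; credit = £5,675 − £2,570 = £3,105.

£3,105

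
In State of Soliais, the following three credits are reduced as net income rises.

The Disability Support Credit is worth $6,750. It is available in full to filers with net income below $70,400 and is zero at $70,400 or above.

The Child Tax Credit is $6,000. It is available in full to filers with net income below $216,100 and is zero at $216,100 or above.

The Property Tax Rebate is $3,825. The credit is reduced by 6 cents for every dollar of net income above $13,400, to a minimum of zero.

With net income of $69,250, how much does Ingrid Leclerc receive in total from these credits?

$13,224

Disability Support Credit: $69,250 is below the $70,400 cutoff, so the full $6,750 applies.
Child Tax Credit: $69,250 is below the $216,100 cutoff, so the full $6,000 applies.
Property Tax Rebate: 6% of the $55,850 excess over $13,400 is $3,351; credit = $3,825 − $3,351 = $474.
Total: $6,750 + $6,000 + $474 = $13,224.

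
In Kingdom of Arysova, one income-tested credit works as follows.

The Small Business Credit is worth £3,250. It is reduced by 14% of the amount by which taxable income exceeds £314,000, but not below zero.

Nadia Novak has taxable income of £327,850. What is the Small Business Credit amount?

Small Business Credit: 14% of the £13,850 excess over £314,000 is £1,939; credit = £3,250 − £1,939 = £1,311.

£1,311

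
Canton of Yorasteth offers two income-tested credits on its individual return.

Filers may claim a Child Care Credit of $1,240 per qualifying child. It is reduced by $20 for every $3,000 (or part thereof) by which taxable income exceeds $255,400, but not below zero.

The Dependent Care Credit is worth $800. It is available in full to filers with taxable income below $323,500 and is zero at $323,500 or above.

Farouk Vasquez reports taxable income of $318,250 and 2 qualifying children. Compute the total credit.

$2,860

Child Care Credit: base = 2 × $1,240 = $2,480. income exceeds $255,400 by $62,850, which is 21 full-or-partial $3,000 increments; reduction = 21 × $20 = $420, leaving $2,060.
Dependent Care Credit: $318,250 is below the $323,500 cutoff, so the full $800 applies.
Total: $2,060 + $800 = $2,860.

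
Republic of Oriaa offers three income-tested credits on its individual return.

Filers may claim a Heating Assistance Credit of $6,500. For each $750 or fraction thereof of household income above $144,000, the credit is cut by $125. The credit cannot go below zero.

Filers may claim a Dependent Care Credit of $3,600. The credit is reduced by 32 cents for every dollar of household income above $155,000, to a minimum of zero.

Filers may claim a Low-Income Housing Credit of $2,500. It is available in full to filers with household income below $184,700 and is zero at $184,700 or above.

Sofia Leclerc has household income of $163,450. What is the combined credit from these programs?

Heating Assistance Credit: income exceeds $144,000 by $19,450, which is 26 full-or-partial $750 increments; reduction = 26 × $125 = $3,250, leaving $3,250.
Dependent Care Credit: 32% of the $8,450 excess over $155,000 is $2,704; credit = $3,600 − $2,704 = $896.
Low-Income Housing Credit: $163,450 is below the $184,700 cutoff, so the full $2,500 applies.
Total: $3,250 + $896 + $2,500 = $6,646.

$6,646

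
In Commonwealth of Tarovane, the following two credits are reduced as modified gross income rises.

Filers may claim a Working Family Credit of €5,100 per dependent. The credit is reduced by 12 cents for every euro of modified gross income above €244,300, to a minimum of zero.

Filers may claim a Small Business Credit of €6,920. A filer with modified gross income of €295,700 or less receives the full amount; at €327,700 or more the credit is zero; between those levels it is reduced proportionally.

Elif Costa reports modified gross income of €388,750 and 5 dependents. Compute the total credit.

€8,166

Working Family Credit: base = 5 × €5,100 = €25,500. 12% of the €144,450 excess over €244,300 is €17,334; credit = €25,500 − €17,334 = €8,166.
Small Business Credit: €388,750 is at or above €327,700, so the credit is €0.
Total: €8,166 + €0 = €8,166.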